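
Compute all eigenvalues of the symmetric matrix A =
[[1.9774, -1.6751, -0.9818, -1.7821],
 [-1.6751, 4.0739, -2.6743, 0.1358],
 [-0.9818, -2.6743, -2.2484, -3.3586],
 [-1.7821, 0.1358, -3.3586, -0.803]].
sigma(A) ≈ {-6, 1, 2, 6}

A is real symmetric, so its spectrum consists of real eigenvalues. Expanding the characteristic polynomial of the displayed matrix gives
  det(λ I - A) = p(λ) = λ^4 + (-3)λ^3 + (-34)λ^2 + (107.9972)λ + (-71.9971).
Solving p(λ) = 0 yields eigenvalues ≈ -6, 1, 2, 6. (A is shown rounded to 4 decimals, so these recover the underlying integer eigenvalues to within that precision.)
Verification: the trace of A = 3 equals the sum of eigenvalues 3, and det(A) ≈ -71.9971 matches the eigenvalue product -72.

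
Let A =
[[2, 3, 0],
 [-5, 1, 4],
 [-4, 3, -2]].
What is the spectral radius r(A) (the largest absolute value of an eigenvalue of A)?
r(A) ≈ 4.8603

The eigenvalues of A are the roots of its characteristic polynomial. With M = A (coefficients from the trace, the sum of principal 2x2 minors, and det A):
  p(λ) = det(λ I - M) = λ^3 - λ^2 - λ + 106.
No integer candidate from the rational root theorem (±divisors of 106) is a root, so the roots are irrational. The cubic discriminant is Δ = -301035 < 0, so there is one real root and a complex-conjugate pair. p(-5) = -39 and p(-4) = 30 have opposite signs, so a root lies in (-5, -4); Newton's method refines it to λ ≈ -4.4872. Dividing out (λ - (-4.4872)) leaves approximately λ^2 - 5.4872λ + 23.6225. For λ^2 - 5.4872λ + 23.6225 the discriminant is -64.3804. It is negative, so the remaining roots are the complex-conjugate pair λ ≈ 2.7436 ± 4.0119i. Their product equals the constant term, so |λ|^2 ≈ 23.6225 and |λ| ≈ 4.8603.
Thus the eigenvalues (to 4 decimals) are -4.4872 (modulus 4.4872); 2.7436 ± 4.0119i (modulus 4.8603). The spectral radius is the largest modulus: r(A) ≈ 4.8603. (Cross-check: r(A) ≤ ||A||_2 ≈ 7.2505; equality holds whenever A is normal, though it can also hold for some non-normal A.)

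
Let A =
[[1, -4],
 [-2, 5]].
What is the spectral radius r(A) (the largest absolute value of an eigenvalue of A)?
r(A) = (6 + sqrt(48))/2 ≈ 6.4641

The eigenvalues of A are the roots of its characteristic polynomial. With M = A (coefficients from the trace and determinant):
  p(λ) = det(λ I - M) = λ^2 - 6λ - 3.
For λ^2 - 6λ - 3 the discriminant is 48. It is nonnegative but not a perfect square, so the roots are real and irrational: λ = (6 ± sqrt(48))/2 ≈ 6.4641, -0.4641.
Thus the eigenvalues (to 4 decimals) are 6.4641 (modulus 6.4641); -0.4641 (modulus 0.4641). The spectral radius is the largest modulus: r(A) = (6 + sqrt(48))/2 ≈ 6.4641. (Cross-check: r(A) ≤ ||A||_2 ≈ 6.7678; equality holds whenever A is normal, though it can also hold for some non-normal A.)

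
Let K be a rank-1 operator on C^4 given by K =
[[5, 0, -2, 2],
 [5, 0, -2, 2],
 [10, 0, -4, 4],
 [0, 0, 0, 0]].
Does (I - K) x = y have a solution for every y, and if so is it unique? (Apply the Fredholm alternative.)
(I - K) is singular (det(I - K) = 0, i.e. 1 ∈ sigma(K)). (I - K) x = y is solvable iff y ⊥ ker((I - K)^*) = span{(5, 0, -2, 2)}, i.e. iff 5y_1 - 2y_3 + 2y_4 = 0. When solvable, the solutions are x = y + c·(1, 1, 2, 0), c arbitrary (ker(I - K) = span{(1, 1, 2, 0)}, dimension 1).

K has rank 1, so it is an outer product K = u v^T: every row of K is a multiple of one row vector. Reading off the entries, u = (1, 1, 2, 0) and v = (5, 0, -2, 2) (row i of K equals u_i·v^T). A rank-one matrix u v^T satisfies K u = u (v·u) and kills the (3)-dimensional subspace v^⊥, so its characteristic polynomial is lambda^3 (lambda - v·u) with v·u = tr K = 1. Hence the eigenvalues of I - K are 1 (multiplicity 3) and 1 - (1) = 0, so det(I - K) = 0. (Direct check: I - K =
[[-4, 0, 2, -2],
 [-5, 1, 2, -2],
 [-10, 0, 5, -4],
 [0, 0, 0, 1]]
has determinant 0.) So 1 is an eigenvalue of K and (I - K) is not invertible. The finite-dimensional Fredholm alternative says: either (I - K) is invertible, or ker(I - K) ≠ {0} and then range(I - K) = ker((I - K)^*)^⊥, with dim ker(I - K) = dim ker((I - K)^*). We are in the second case, so we need both kernels. Kernel of I - K: (I - K) u = u - u (v·u) = u - u = 0, so ker(I - K) = span{u} = span{(1, 1, 2, 0)} (it is exactly 1-dimensional because rank(I - K) = 3). Kernel of the adjoint: K is real, so (I - K)^* = I - K^T = I - v u^T, and (I - v u^T) v = v - v (u·v) = 0; hence ker((I - K)^*) = span{v} = span{(5, 0, -2, 2)}. Therefore (I - K) x = y is solvable iff <y, v> = 0, i.e. iff 5y_1 - 2y_3 + 2y_4 = 0. When this holds, K y = u (v·y) = 0, so (I - K) y = y and x = y is a particular solution; the full solution set is the line x = y + c·u = y + c·(1, 1, 2, 0), c ∈ C.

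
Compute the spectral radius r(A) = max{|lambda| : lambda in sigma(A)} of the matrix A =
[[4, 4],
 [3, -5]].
r(A) = (1 + sqrt(129))/2 ≈ 6.1789

The eigenvalues of A are the roots of its characteristic polynomial. With M = A (coefficients from the trace and determinant):
  p(λ) = det(λ I - M) = λ^2 + λ - 32.
For λ^2 + λ - 32 the discriminant is 129. It is nonnegative but not a perfect square, so the roots are real and irrational: λ = (-1 ± sqrt(129))/2 ≈ 5.1789, -6.1789.
Thus the eigenvalues (to 4 decimals) are 5.1789 (modulus 5.1789); -6.1789 (modulus 6.1789). The spectral radius is the largest modulus: r(A) = (1 + sqrt(129))/2 ≈ 6.1789. (Cross-check: r(A) ≤ ||A||_2 ≈ 6.408; equality holds whenever A is normal, though it can also hold for some non-normal A.)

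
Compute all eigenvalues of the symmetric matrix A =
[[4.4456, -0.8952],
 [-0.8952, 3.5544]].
sigma(A) ≈ {3, 5}

A is real symmetric, so its spectrum consists of real eigenvalues. Expanding the characteristic polynomial of the displayed matrix gives
  det(λ I - A) = p(λ) = λ^2 + (-8)λ + (15).
Solving p(λ) = 0 yields eigenvalues ≈ 3, 5. (A is shown rounded to 4 decimals, so these recover the underlying integer eigenvalues to within that precision.)
Verification: the trace of A = 8 equals the sum of eigenvalues 8, and det(A) ≈ 15.0001 matches the eigenvalue product 15.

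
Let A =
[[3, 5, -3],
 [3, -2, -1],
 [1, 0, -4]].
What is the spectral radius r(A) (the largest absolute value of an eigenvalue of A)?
r(A) ≈ 4.7853

The eigenvalues of A are the roots of its characteristic polynomial. With M = A (coefficients from the trace, the sum of principal 2x2 minors, and det A):
  p(λ) = det(λ I - M) = λ^3 + 3λ^2 - 22λ - 73.
No integer candidate from the rational root theorem (±divisors of 73) is a root, so the roots are irrational. The cubic discriminant is Δ = -2327 < 0, so there is one real root and a complex-conjugate pair. p(4) = -49 and p(5) = 17 have opposite signs, so a root lies in (4, 5); Newton's method refines it to λ ≈ 4.7853. Dividing out (λ - (4.7853)) leaves approximately λ^2 + 7.7853λ + 15.255. For λ^2 + 7.7853λ + 15.255 the discriminant is -0.4092. It is negative, so the remaining roots are the complex-conjugate pair λ ≈ -3.8927 ± 0.3198i. Their product equals the constant term, so |λ|^2 ≈ 15.255 and |λ| ≈ 3.9058.
Thus the eigenvalues (to 4 decimals) are 4.7853 (modulus 4.7853); -3.8927 ± 0.3198i (modulus 3.9058). The spectral radius is the largest modulus: r(A) ≈ 4.7853. (Cross-check: r(A) ≤ ||A||_2 ≈ 7.1046; equality holds whenever A is normal, though it can also hold for some non-normal A.)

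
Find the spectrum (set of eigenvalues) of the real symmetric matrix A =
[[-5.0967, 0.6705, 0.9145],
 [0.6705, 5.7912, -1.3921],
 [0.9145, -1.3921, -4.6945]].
sigma(A) ≈ {-6, -4, 6}

A is real symmetric, so its spectrum consists of real eigenvalues. Expanding the characteristic polynomial of the displayed matrix gives
  det(λ I - A) = p(λ) = λ^3 + (4)λ^2 + (-36)λ + (-144).
Solving p(λ) = 0 yields eigenvalues ≈ -6, -4, 6. (A is shown rounded to 4 decimals, so these recover the underlying integer eigenvalues to within that precision.)
Verification: the trace of A = -4 equals the sum of eigenvalues -4, and det(A) ≈ 144.0001 matches the eigenvalue product 144.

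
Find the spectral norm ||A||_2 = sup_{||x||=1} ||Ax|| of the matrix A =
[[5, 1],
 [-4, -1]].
||A||_2 = sqrt((43 + sqrt(1845))/2) ≈ 6.5557 (= sqrt(largest eigenvalue of A^T A))

||A||_2 = sigma_max(A) = sqrt(lambda_max(A^T A)). Form the symmetric matrix M = A^T A =
[[41, 9],
 [9, 2]].
Its characteristic polynomial (trace, determinant of M give the coefficients) is
  p(λ) = det(λ I - M) = λ^2 - 43λ + 1.
For λ^2 - 43λ + 1 the discriminant is 1845. It is nonnegative but not a perfect square, so the roots are real and irrational: λ = (43 ± sqrt(1845))/2 ≈ 42.9767, 0.0233.
So the eigenvalues of A^T A are ≈ 0.0233, 42.9767 (all ≥ 0, as they must be for A^T A). The largest is λ_max = (43 + sqrt(1845))/2 ≈ 42.9767, hence ||A||_2 = sqrt(λ_max) = sqrt((43 + sqrt(1845))/2) ≈ 6.5557.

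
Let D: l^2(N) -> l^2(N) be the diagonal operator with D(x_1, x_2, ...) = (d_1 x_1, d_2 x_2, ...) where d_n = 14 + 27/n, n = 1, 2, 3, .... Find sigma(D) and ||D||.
sigma(D) = {14 + 27/n : n ≥ 1} ∪ {14}; ||D|| = 41

A bounded diagonal operator on l^2 with diagonal entries d_n has spectrum equal to the closure of {d_n : n ≥ 1}: every d_n is an eigenvalue (with eigenvector e_n), so {d_n} ⊂ sigma(D); the spectrum is closed, so its closure is too; and for lambda not in the closure, (D - lambda I) has bounded inverse (the diagonal entries 1/(d_n - lambda) are bounded). For our sequence d_n = 14 + 27/n, n = 1, 2, 3, ...:
  - {d_n} = {14 + 27/n : n ≥ 1}; the only limit point is 14
  - closure = {14 + 27/n : n ≥ 1} ∪ {14}
For the norm: a diagonal operator has ||D|| = sup_n |d_n|. Here d_n = 14 + 27/n is positive and decreasing, so sup_n |d_n| = d_1 = 14 + 27 = 41. So ||D|| = 41.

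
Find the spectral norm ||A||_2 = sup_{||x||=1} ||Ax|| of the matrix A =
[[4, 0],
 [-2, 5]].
||A||_2 = sqrt((45 + sqrt(425))/2) ≈ 5.7278 (= sqrt(largest eigenvalue of A^T A))

||A||_2 = sigma_max(A) = sqrt(lambda_max(A^T A)). Form the symmetric matrix M = A^T A =
[[20, -10],
 [-10, 25]].
Its characteristic polynomial (trace, determinant of M give the coefficients) is
  p(λ) = det(λ I - M) = λ^2 - 45λ + 400.
For λ^2 - 45λ + 400 the discriminant is 425. It is nonnegative but not a perfect square, so the roots are real and irrational: λ = (45 ± sqrt(425))/2 ≈ 32.8078, 12.1922.
So the eigenvalues of A^T A are ≈ 12.1922, 32.8078 (all ≥ 0, as they must be for A^T A). The largest is λ_max = (45 + sqrt(425))/2 ≈ 32.8078, hence ||A||_2 = sqrt(λ_max) = sqrt((45 + sqrt(425))/2) ≈ 5.7278.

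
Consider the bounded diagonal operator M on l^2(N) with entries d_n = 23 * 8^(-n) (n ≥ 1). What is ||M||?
||M|| = 23/8 (attained at n = 1)

For M diagonal, ||M|| = sup_n |d_n|. The sequence d_n = 23 * 8^(-n) is positive and strictly decreasing (ratio 8^(-1) < 1), so the supremum is d_1 = 23/8. Hence ||M|| = 23/8.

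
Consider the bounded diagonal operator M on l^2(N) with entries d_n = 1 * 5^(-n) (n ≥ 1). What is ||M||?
||M|| = 1/5 (attained at n = 1)

For M diagonal, ||M|| = sup_n |d_n|. The sequence d_n = 1 * 5^(-n) is positive and strictly decreasing (ratio 5^(-1) < 1), so the supremum is d_1 = 1/5. Hence ||M|| = 1/5.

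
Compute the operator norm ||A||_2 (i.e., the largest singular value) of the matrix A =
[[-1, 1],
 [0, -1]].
||A||_2 = sqrt((3 + sqrt(5))/2) ≈ 1.618 (= sqrt(largest eigenvalue of A^T A))

||A||_2 = sigma_max(A) = sqrt(lambda_max(A^T A)). Form the symmetric matrix M = A^T A =
[[1, -1],
 [-1, 2]].
Its characteristic polynomial (trace, determinant of M give the coefficients) is
  p(λ) = det(λ I - M) = λ^2 - 3λ + 1.
For λ^2 - 3λ + 1 the discriminant is 5. It is nonnegative but not a perfect square, so the roots are real and irrational: λ = (3 ± sqrt(5))/2 ≈ 2.618, 0.382.
So the eigenvalues of A^T A are ≈ 0.382, 2.618 (all ≥ 0, as they must be for A^T A). The largest is λ_max = (3 + sqrt(5))/2 ≈ 2.618, hence ||A||_2 = sqrt(λ_max) = sqrt((3 + sqrt(5))/2) ≈ 1.618.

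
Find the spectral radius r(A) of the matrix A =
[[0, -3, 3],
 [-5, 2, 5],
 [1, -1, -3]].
r(A) = (2 + sqrt(56))/2 ≈ 4.7417

The eigenvalues of A are the roots of its characteristic polynomial. With M = A (coefficients from the trace, the sum of principal 2x2 minors, and det A):
  p(λ) = det(λ I - M) = λ^3 + λ^2 - 19λ - 39.
By the rational root theorem any rational root is an integer divisor of 39. Testing λ = -3: p(-3) = -27 + 9 + 57 - 39 = 0, so λ = -3 is a root. Dividing out (λ + 3) leaves p(λ) = (λ + 3)(λ^2 - 2λ - 13). For λ^2 - 2λ - 13 the discriminant is 56. It is nonnegative but not a perfect square, so the roots are real and irrational: λ = (2 ± sqrt(56))/2 ≈ 4.7417, -2.7417.
Thus the eigenvalues (to 4 decimals) are 4.7417 (modulus 4.7417); -2.7417 (modulus 2.7417); -3 (modulus 3). The spectral radius is the largest modulus: r(A) = (2 + sqrt(56))/2 ≈ 4.7417. (Cross-check: r(A) ≤ ||A||_2 ≈ 8.1014; equality holds whenever A is normal, though it can also hold for some non-normal A.)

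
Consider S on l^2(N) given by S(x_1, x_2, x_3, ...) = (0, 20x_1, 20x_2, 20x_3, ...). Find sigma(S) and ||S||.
sigma(S) = closed disk {z in C : |z| ≤ 20}; ||S|| = 20

Note S = 20·U where U is the unit right shift (U x)_k = x_{k-1} (with x_0 := 0); so ||S|| = 20||U|| and sigma(S) = 20·sigma(U). ||S x||^2 = sum_{k≥1} |20x_k|^2 = 400||x||^2, so ||S|| = 20 and sigma(S) ⊂ {|z| ≤ 20}. For any |lambda| < 20, the equation (S - lambda I) x = 0 forces x_1 = 0, then 20x_k = lambda x_{k+1} ⇒ x = 0, so S has no eigenvalues. But (S - lambda I) is not surjective for |lambda| < 20: solving (S - lambda I) x = e_1 would require x_n proportional to (lambda/20)^(-n), which is not in l^2. So every |lambda| < 20 lies in the residual spectrum. The boundary |lambda| = 20 is in the approximate point spectrum (the spectrum is closed). Hence sigma(S) is the closed disk of radius 20.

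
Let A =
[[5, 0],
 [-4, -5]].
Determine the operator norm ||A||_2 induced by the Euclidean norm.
||A||_2 = sqrt((66 + sqrt(1856))/2) ≈ 7.3852 (= sqrt(largest eigenvalue of A^T A))

||A||_2 = sigma_max(A) = sqrt(lambda_max(A^T A)). Form the symmetric matrix M = A^T A =
[[41, 20],
 [20, 25]].
Its characteristic polynomial (trace, determinant of M give the coefficients) is
  p(λ) = det(λ I - M) = λ^2 - 66λ + 625.
For λ^2 - 66λ + 625 the discriminant is 1856. It is nonnegative but not a perfect square, so the roots are real and irrational: λ = (66 ± sqrt(1856))/2 ≈ 54.5407, 11.4593.
So the eigenvalues of A^T A are ≈ 11.4593, 54.5407 (all ≥ 0, as they must be for A^T A). The largest is λ_max = (66 + sqrt(1856))/2 ≈ 54.5407, hence ||A||_2 = sqrt(λ_max) = sqrt((66 + sqrt(1856))/2) ≈ 7.3852.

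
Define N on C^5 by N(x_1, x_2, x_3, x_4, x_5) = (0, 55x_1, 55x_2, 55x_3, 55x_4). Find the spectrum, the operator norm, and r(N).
sigma(N) = {0}; ||N|| = 55; r(N) = 0. (N is nilpotent with N^5 = 0.)

On C^5, N is a strictly lower-triangular matrix with 55 on the subdiagonal and zeros elsewhere, so its characteristic polynomial is lambda^5 and every eigenvalue is 0: sigma(N) = {0}. For the operator norm, N e_i = 55e_{i+1} for i = 1, ..., 4 and N e_5 = 0, so the singular values of N are 55 (with multiplicity 4) and 0; hence ||N|| = 55. The spectral radius r(N) = max|lambda| = 0. Note ||N|| > r(N) — characteristic of non-normal nilpotent operators. Indeed N^5 = 0.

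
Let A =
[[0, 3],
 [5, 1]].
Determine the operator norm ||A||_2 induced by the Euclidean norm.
||A||_2 = sqrt((35 + sqrt(325))/2) ≈ 5.1492 (= sqrt(largest eigenvalue of A^T A))

||A||_2 = sigma_max(A) = sqrt(lambda_max(A^T A)). Form the symmetric matrix M = A^T A =
[[25, 5],
 [5, 10]].
Its characteristic polynomial (trace, determinant of M give the coefficients) is
  p(λ) = det(λ I - M) = λ^2 - 35λ + 225.
For λ^2 - 35λ + 225 the discriminant is 325. It is nonnegative but not a perfect square, so the roots are real and irrational: λ = (35 ± sqrt(325))/2 ≈ 26.5139, 8.4861.
So the eigenvalues of A^T A are ≈ 8.4861, 26.5139 (all ≥ 0, as they must be for A^T A). The largest is λ_max = (35 + sqrt(325))/2 ≈ 26.5139, hence ||A||_2 = sqrt(λ_max) = sqrt((35 + sqrt(325))/2) ≈ 5.1492.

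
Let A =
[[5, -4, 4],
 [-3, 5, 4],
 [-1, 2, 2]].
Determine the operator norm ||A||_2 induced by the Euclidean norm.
||A||_2 ≈ 8.8002 (= sqrt(largest eigenvalue of A^T A))

||A||_2 = sigma_max(A) = sqrt(lambda_max(A^T A)). Form the symmetric matrix M = A^T A =
[[35, -37, 6],
 [-37, 45, 8],
 [6, 8, 36]].
Its characteristic polynomial (trace, sum of principal 2x2 minors, determinant of M give the coefficients) is
  p(λ) = det(λ I - M) = λ^3 - 116λ^2 + 2986λ - 4.
No integer candidate from the rational root theorem (±divisors of 4) is a root, so the roots are irrational. The cubic discriminant is Δ = 13481252656 > 0, so there are three distinct real roots. p(0) = -4 and p(1) = 2867 have opposite signs, so a root lies in (0, 1); Newton's method refines it to λ ≈ 0.0013. p(38) = 832 and p(39) = -667 have opposite signs, so a root lies in (38, 39); Newton's method refines it to λ ≈ 38.5551. p(77) = -1313 and p(78) = 1712 have opposite signs, so a root lies in (77, 78); Newton's method refines it to λ ≈ 77.4436. Check (Vieta): the three roots sum to 116, matching tr M = 116.
So the eigenvalues of A^T A are ≈ 0.0013, 38.5551, 77.4436 (all ≥ 0, as they must be for A^T A). The largest is λ_max ≈ 77.4436, hence ||A||_2 = sqrt(λ_max) ≈ 8.8002.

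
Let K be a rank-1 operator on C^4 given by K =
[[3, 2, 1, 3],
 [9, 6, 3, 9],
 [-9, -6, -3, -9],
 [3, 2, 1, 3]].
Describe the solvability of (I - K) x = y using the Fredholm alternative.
(I - K) is invertible (det(I - K) = -8 ≠ 0), so for every y in C^4 the equation (I - K) x = y has a unique solution.

K has rank 1, so it is an outer product K = u v^T: every row of K is a multiple of one row vector. Reading off the entries, u = (-1, -3, 3, -1) and v = (-3, -2, -1, -3) (row i of K equals u_i·v^T). A rank-one matrix u v^T satisfies K u = u (v·u) and kills the (3)-dimensional subspace v^⊥, so its characteristic polynomial is lambda^3 (lambda - v·u) with v·u = tr K = 9. Hence the eigenvalues of I - K are 1 (multiplicity 3) and 1 - (9) = -8, so det(I - K) = -8. (Direct check: I - K =
[[-2, -2, -1, -3],
 [-9, -5, -3, -9],
 [9, 6, 4, 9],
 [-3, -2, -1, -2]]
has determinant -8.) The finite-dimensional Fredholm alternative says: either (I - K) is invertible, or ker(I - K) ≠ {0} and then range(I - K) = ker((I - K)^*)^⊥, with dim ker(I - K) = dim ker((I - K)^*). Since det(I - K) ≠ 0, 1 is not an eigenvalue of K and ker(I - K) = {0}, so we are in the first case: for every y there is a unique x = (I - K)^(-1) y. Explicitly, by the Sherman–Morrison formula, (I - u v^T)^(-1) = I + u v^T/(1 - v·u), i.e. (I - K)^(-1) = I + K/(-8).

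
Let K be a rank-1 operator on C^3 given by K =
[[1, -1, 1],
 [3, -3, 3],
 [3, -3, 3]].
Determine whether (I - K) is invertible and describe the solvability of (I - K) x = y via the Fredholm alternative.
(I - K) is singular (det(I - K) = 0, i.e. 1 ∈ sigma(K)). (I - K) x = y is solvable iff y ⊥ ker((I - K)^*) = span{(1, -1, 1)}, i.e. iff y_1 - y_2 + y_3 = 0. When solvable, the solutions are x = y + c·(1, 3, 3), c arbitrary (ker(I - K) = span{(1, 3, 3)}, dimension 1).

K has rank 1, so it is an outer product K = u v^T: every row of K is a multiple of one row vector. Reading off the entries, u = (1, 3, 3) and v = (1, -1, 1) (row i of K equals u_i·v^T). A rank-one matrix u v^T satisfies K u = u (v·u) and kills the (2)-dimensional subspace v^⊥, so its characteristic polynomial is lambda^2 (lambda - v·u) with v·u = tr K = 1. Hence the eigenvalues of I - K are 1 (multiplicity 2) and 1 - (1) = 0, so det(I - K) = 0. (Direct check: I - K =
[[0, 1, -1],
 [-3, 4, -3],
 [-3, 3, -2]]
has determinant 0.) So 1 is an eigenvalue of K and (I - K) is not invertible. The finite-dimensional Fredholm alternative says: either (I - K) is invertible, or ker(I - K) ≠ {0} and then range(I - K) = ker((I - K)^*)^⊥, with dim ker(I - K) = dim ker((I - K)^*). We are in the second case, so we need both kernels. Kernel of I - K: (I - K) u = u - u (v·u) = u - u = 0, so ker(I - K) = span{u} = span{(1, 3, 3)} (it is exactly 1-dimensional because rank(I - K) = 2). Kernel of the adjoint: K is real, so (I - K)^* = I - K^T = I - v u^T, and (I - v u^T) v = v - v (u·v) = 0; hence ker((I - K)^*) = span{v} = span{(1, -1, 1)}. Therefore (I - K) x = y is solvable iff <y, v> = 0, i.e. iff y_1 - y_2 + y_3 = 0. When this holds, K y = u (v·y) = 0, so (I - K) y = y and x = y is a particular solution; the full solution set is the line x = y + c·u = y + c·(1, 3, 3), c ∈ C.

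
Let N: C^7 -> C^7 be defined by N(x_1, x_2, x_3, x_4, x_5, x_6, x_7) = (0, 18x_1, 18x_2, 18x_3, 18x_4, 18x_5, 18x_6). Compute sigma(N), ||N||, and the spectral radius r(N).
sigma(N) = {0}; ||N|| = 18; r(N) = 0. (N is nilpotent with N^7 = 0.)

On C^7, N is a strictly lower-triangular matrix with 18 on the subdiagonal and zeros elsewhere, so its characteristic polynomial is lambda^7 and every eigenvalue is 0: sigma(N) = {0}. For the operator norm, N e_i = 18e_{i+1} for i = 1, ..., 6 and N e_7 = 0, so the singular values of N are 18 (with multiplicity 6) and 0; hence ||N|| = 18. The spectral radius r(N) = max|lambda| = 0. Note ||N|| > r(N) — characteristic of non-normal nilpotent operators. Indeed N^7 = 0.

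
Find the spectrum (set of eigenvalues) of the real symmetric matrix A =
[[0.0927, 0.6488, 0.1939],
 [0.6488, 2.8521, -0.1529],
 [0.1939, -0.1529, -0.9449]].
sigma(A) ≈ {-1, 0, 3}

A is real symmetric, so its spectrum consists of real eigenvalues. Expanding the characteristic polynomial of the displayed matrix gives
  det(λ I - A) = p(λ) = λ^3 + (-2)λ^2 + (-3)λ + (0).
Solving p(λ) = 0 yields eigenvalues ≈ -1, 0, 3. (A is shown rounded to 4 decimals, so these recover the underlying integer eigenvalues to within that precision.)
Verification: the trace of A = 2 equals the sum of eigenvalues 2, and det(A) ≈ 0.0001 matches the eigenvalue product 0.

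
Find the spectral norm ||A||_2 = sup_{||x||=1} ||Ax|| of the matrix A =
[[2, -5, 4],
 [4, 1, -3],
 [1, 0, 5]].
||A||_2 ≈ 8.0193 (= sqrt(largest eigenvalue of A^T A))

||A||_2 = sigma_max(A) = sqrt(lambda_max(A^T A)). Form the symmetric matrix M = A^T A =
[[21, -6, 1],
 [-6, 26, -23],
 [1, -23, 50]].
Its characteristic polynomial (trace, sum of principal 2x2 minors, determinant of M give the coefficients) is
  p(λ) = det(λ I - M) = λ^3 - 97λ^2 + 2330λ - 14641.
No integer candidate from the rational root theorem (±divisors of 14641) is a root, so the roots are irrational. The cubic discriminant is Δ = 807924121 > 0, so there are three distinct real roots. p(10) = -41 and p(11) = 583 have opposite signs, so a root lies in (10, 11); Newton's method refines it to λ ≈ 10.0598. p(22) = 319 and p(23) = -197 have opposite signs, so a root lies in (22, 23); Newton's method refines it to λ ≈ 22.6315. p(64) = -689 and p(65) = 1609 have opposite signs, so a root lies in (64, 65); Newton's method refines it to λ ≈ 64.3088. Check (Vieta): the three roots sum to 97, matching tr M = 97.
So the eigenvalues of A^T A are ≈ 10.0598, 22.6315, 64.3088 (all ≥ 0, as they must be for A^T A). The largest is λ_max ≈ 64.3088, hence ||A||_2 = sqrt(λ_max) ≈ 8.0193.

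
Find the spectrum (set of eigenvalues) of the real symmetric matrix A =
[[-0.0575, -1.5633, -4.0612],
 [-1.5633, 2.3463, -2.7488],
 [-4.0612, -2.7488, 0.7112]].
sigma(A) ≈ {-5, 3, 5}

A is real symmetric, so its spectrum consists of real eigenvalues. Expanding the characteristic polynomial of the displayed matrix gives
  det(λ I - A) = p(λ) = λ^3 + (-3)λ^2 + (-25)λ + (75.0015).
Solving p(λ) = 0 yields eigenvalues ≈ -5, 3, 5. (A is shown rounded to 4 decimals, so these recover the underlying integer eigenvalues to within that precision.)
Verification: the trace of A = 3 equals the sum of eigenvalues 3, and det(A) ≈ -75.0015 matches the eigenvalue product -75.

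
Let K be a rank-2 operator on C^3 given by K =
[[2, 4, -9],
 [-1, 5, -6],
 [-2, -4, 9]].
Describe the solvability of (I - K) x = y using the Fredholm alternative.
(I - K) is invertible (det(I - K) = 20 ≠ 0), so for every y in C^3 the equation (I - K) x = y has a unique solution.

K has rank 2 and factors as K = U V^T = u1 v1^T + u2 v2^T with u1 = (-2, 1, 2), v1 = (-1, -1, 3), u2 = (1, 3, -1), v2 = (0, 2, -3) (multiplying out reproduces the displayed K). The nonzero eigenvalues of U V^T coincide with those of the 2 x 2 matrix G = V^T U = [[v1·u1, v1·u2], [v2·u1, v2·u2]] = [[7, -7], [-4, 9]], and by the Sylvester determinant identity det(I_3 - U V^T) = det(I_2 - V^T U) = det([[-6, 7], [4, -8]]) = (-6)(-8) - (7)(4) = 20. (Direct check: I - K =
[[-1, -4, 9],
 [1, -4, 6],
 [2, 4, -8]]
has determinant 20.) The finite-dimensional Fredholm alternative says: either (I - K) is invertible, or ker(I - K) ≠ {0} and then range(I - K) = ker((I - K)^*)^⊥, with dim ker(I - K) = dim ker((I - K)^*). Since det(I - K) ≠ 0, 1 is not an eigenvalue of K and ker(I - K) = {0}, so we are in the first case: for every y there is a unique x = (I - K)^(-1) y. (Explicitly, by the Woodbury identity, (I - U V^T)^(-1) = I + U (I_2 - G)^(-1) V^T.)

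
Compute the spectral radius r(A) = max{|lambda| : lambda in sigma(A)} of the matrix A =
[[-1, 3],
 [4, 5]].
r(A) = (4 + sqrt(84))/2 ≈ 6.5826

The eigenvalues of A are the roots of its characteristic polynomial. With M = A (coefficients from the trace and determinant):
  p(λ) = det(λ I - M) = λ^2 - 4λ - 17.
For λ^2 - 4λ - 17 the discriminant is 84. It is nonnegative but not a perfect square, so the roots are real and irrational: λ = (4 ± sqrt(84))/2 ≈ 6.5826, -2.5826.
Thus the eigenvalues (to 4 decimals) are 6.5826 (modulus 6.5826); -2.5826 (modulus 2.5826). The spectral radius is the largest modulus: r(A) = (4 + sqrt(84))/2 ≈ 6.5826. (Cross-check: r(A) ≤ ||A||_2 ≈ 6.6713; equality holds whenever A is normal, though it can also hold for some non-normal A.)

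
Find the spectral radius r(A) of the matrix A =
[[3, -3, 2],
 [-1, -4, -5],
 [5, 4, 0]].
r(A) ≈ 5.5214

The eigenvalues of A are the roots of its characteristic polynomial. With M = A (coefficients from the trace, the sum of principal 2x2 minors, and det A):
  p(λ) = det(λ I - M) = λ^3 + λ^2 - 5λ - 167.
No integer candidate from the rational root theorem (±divisors of 167) is a root, so the roots are irrational. The cubic discriminant is Δ = -736780 < 0, so there is one real root and a complex-conjugate pair. p(5) = -42 and p(6) = 55 have opposite signs, so a root lies in (5, 6); Newton's method refines it to λ ≈ 5.4779. Dividing out (λ - (5.4779)) leaves approximately λ^2 + 6.4779λ + 30.4859. For λ^2 + 6.4779λ + 30.4859 the discriminant is -79.9797. It is negative, so the remaining roots are the complex-conjugate pair λ ≈ -3.239 ± 4.4716i. Their product equals the constant term, so |λ|^2 ≈ 30.4859 and |λ| ≈ 5.5214.
Thus the eigenvalues (to 4 decimals) are 5.4779 (modulus 5.4779); -3.239 ± 4.4716i (modulus 5.5214). The spectral radius is the largest modulus: r(A) ≈ 5.5214. (Cross-check: r(A) ≤ ||A||_2 ≈ 7.9184; equality holds whenever A is normal, though it can also hold for some non-normal A.)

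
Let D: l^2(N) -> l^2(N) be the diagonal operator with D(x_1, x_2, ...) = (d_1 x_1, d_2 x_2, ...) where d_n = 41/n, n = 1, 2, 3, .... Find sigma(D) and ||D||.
sigma(D) = {41/n : n ≥ 1} ∪ {0}; ||D|| = 41

A bounded diagonal operator on l^2 with diagonal entries d_n has spectrum equal to the closure of {d_n : n ≥ 1}: every d_n is an eigenvalue (with eigenvector e_n), so {d_n} ⊂ sigma(D); the spectrum is closed, so its closure is too; and for lambda not in the closure, (D - lambda I) has bounded inverse (the diagonal entries 1/(d_n - lambda) are bounded). For our sequence d_n = 41/n, n = 1, 2, 3, ...:
  - {d_n} = {41/n : n ≥ 1}; the only limit point is 0
  - closure = {41/n : n ≥ 1} ∪ {0}
For the norm: a diagonal operator has ||D|| = sup_n |d_n|. Here d_n = 41/n is positive and decreasing, so sup_n |d_n| = d_1 = 41. So ||D|| = 41.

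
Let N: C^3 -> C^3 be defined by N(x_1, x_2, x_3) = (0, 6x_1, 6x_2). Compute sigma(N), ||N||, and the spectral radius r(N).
sigma(N) = {0}; ||N|| = 6; r(N) = 0. (N is nilpotent with N^3 = 0.)

On C^3, N is a strictly lower-triangular matrix with 6 on the subdiagonal and zeros elsewhere, so its characteristic polynomial is lambda^3 and every eigenvalue is 0: sigma(N) = {0}. For the operator norm, N e_i = 6e_{i+1} for i = 1, ..., 2 and N e_3 = 0, so the singular values of N are 6 (with multiplicity 2) and 0; hence ||N|| = 6. The spectral radius r(N) = max|lambda| = 0. Note ||N|| > r(N) — characteristic of non-normal nilpotent operators. Indeed N^3 = 0.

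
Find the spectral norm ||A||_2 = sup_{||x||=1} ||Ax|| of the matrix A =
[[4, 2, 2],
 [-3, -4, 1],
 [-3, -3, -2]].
||A||_2 ≈ 7.9585 (= sqrt(largest eigenvalue of A^T A))

||A||_2 = sigma_max(A) = sqrt(lambda_max(A^T A)). Form the symmetric matrix M = A^T A =
[[34, 29, 11],
 [29, 29, 6],
 [11, 6, 9]].
Its characteristic polynomial (trace, sum of principal 2x2 minors, determinant of M give the coefficients) is
  p(λ) = det(λ I - M) = λ^3 - 72λ^2 + 555λ - 400.
No integer candidate from the rational root theorem (±divisors of 400) is a root, so the roots are irrational. The cubic discriminant is Δ = 599181300 > 0, so there are three distinct real roots. p(0) = -400 and p(1) = 84 have opposite signs, so a root lies in (0, 1); Newton's method refines it to λ ≈ 0.8036. p(7) = 300 and p(8) = -56 have opposite signs, so a root lies in (7, 8); Newton's method refines it to λ ≈ 7.8594. p(63) = -1156 and p(64) = 2352 have opposite signs, so a root lies in (63, 64); Newton's method refines it to λ ≈ 63.3371. Check (Vieta): the three roots sum to 72, matching tr M = 72.
So the eigenvalues of A^T A are ≈ 0.8036, 7.8594, 63.3371 (all ≥ 0, as they must be for A^T A). The largest is λ_max ≈ 63.3371, hence ||A||_2 = sqrt(λ_max) ≈ 7.9585.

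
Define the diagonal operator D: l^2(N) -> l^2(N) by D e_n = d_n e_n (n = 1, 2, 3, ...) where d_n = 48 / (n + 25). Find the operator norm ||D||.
||D|| = 24/13 (attained at n = 1)

For D diagonal, ||D|| = sup_n |d_n| = sup_n 48/(n + 25). This is positive and strictly decreasing in n, so the supremum is attained at n = 1: d_1 = 48/(1 + 25) = 24/13. Hence ||D|| = 24/13.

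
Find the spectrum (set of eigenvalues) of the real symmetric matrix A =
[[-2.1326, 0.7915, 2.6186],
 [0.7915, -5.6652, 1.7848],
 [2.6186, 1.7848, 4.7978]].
sigma(A) ≈ {-6, -3, 6}

A is real symmetric, so its spectrum consists of real eigenvalues. Expanding the characteristic polynomial of the displayed matrix gives
  det(λ I - A) = p(λ) = λ^3 + (3)λ^2 + (-36)λ + (-107.9979).
Solving p(λ) = 0 yields eigenvalues ≈ -6, -3, 6. (A is shown rounded to 4 decimals, so these recover the underlying integer eigenvalues to within that precision.)
Verification: the trace of A = -3 equals the sum of eigenvalues -3, and det(A) ≈ 107.9979 matches the eigenvalue product 108.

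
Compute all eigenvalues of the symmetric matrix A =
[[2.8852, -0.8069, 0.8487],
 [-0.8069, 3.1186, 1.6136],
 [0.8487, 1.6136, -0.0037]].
sigma(A) ≈ {-1, 3, 4}

A is real symmetric, so its spectrum consists of real eigenvalues. Expanding the characteristic polynomial of the displayed matrix gives
  det(λ I - A) = p(λ) = λ^3 + (-6)λ^2 + (5)λ + (12).
Solving p(λ) = 0 yields eigenvalues ≈ -1, 3, 4. (A is shown rounded to 4 decimals, so these recover the underlying integer eigenvalues to within that precision.)
Verification: the trace of A = 6 equals the sum of eigenvalues 6, and det(A) ≈ -11.9994 matches the eigenvalue product -12.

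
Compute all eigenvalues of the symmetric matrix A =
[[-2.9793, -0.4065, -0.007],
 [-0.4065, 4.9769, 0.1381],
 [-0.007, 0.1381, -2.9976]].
sigma(A) ≈ {-3, 5} (-3 with multiplicity 2)

A is real symmetric, so its spectrum consists of real eigenvalues. Expanding the characteristic polynomial of the displayed matrix gives
  det(λ I - A) = p(λ) = λ^3 + (1)λ^2 + (-21)λ + (-45).
Solving p(λ) = 0 yields eigenvalues ≈ -3, -3, 5. (A is shown rounded to 4 decimals, so these recover the underlying integer eigenvalues to within that precision.)
Verification: the trace of A = -1 equals the sum of eigenvalues -1, and det(A) ≈ 45.0001 matches the eigenvalue product 45.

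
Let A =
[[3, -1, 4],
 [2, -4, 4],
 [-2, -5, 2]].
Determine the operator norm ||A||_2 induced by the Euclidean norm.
||A||_2 ≈ 8.4647 (= sqrt(largest eigenvalue of A^T A))

||A||_2 = sigma_max(A) = sqrt(lambda_max(A^T A)). Form the symmetric matrix M = A^T A =
[[17, -1, 16],
 [-1, 42, -30],
 [16, -30, 36]].
Its characteristic polynomial (trace, sum of principal 2x2 minors, determinant of M give the coefficients) is
  p(λ) = det(λ I - M) = λ^3 - 95λ^2 + 1681λ - 576.
No integer candidate from the rational root theorem (±divisors of 576) is a root, so the roots are irrational. The cubic discriminant is Δ = 6173443869 > 0, so there are three distinct real roots. p(0) = -576 and p(1) = 1011 have opposite signs, so a root lies in (0, 1); Newton's method refines it to λ ≈ 0.3495. p(22) = 1074 and p(23) = -1 have opposite signs, so a root lies in (22, 23); Newton's method refines it to λ ≈ 22.9991. p(71) = -2209 and p(72) = 1224 have opposite signs, so a root lies in (71, 72); Newton's method refines it to λ ≈ 71.6514. Check (Vieta): the three roots sum to 95, matching tr M = 95.
So the eigenvalues of A^T A are ≈ 0.3495, 22.9991, 71.6514 (all ≥ 0, as they must be for A^T A). The largest is λ_max ≈ 71.6514, hence ||A||_2 = sqrt(λ_max) ≈ 8.4647.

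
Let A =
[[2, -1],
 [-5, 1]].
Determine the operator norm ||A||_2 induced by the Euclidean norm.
||A||_2 = sqrt((31 + sqrt(925))/2) ≈ 5.5414 (= sqrt(largest eigenvalue of A^T A))

||A||_2 = sigma_max(A) = sqrt(lambda_max(A^T A)). Form the symmetric matrix M = A^T A =
[[29, -7],
 [-7, 2]].
Its characteristic polynomial (trace, determinant of M give the coefficients) is
  p(λ) = det(λ I - M) = λ^2 - 31λ + 9.
For λ^2 - 31λ + 9 the discriminant is 925. It is nonnegative but not a perfect square, so the roots are real and irrational: λ = (31 ± sqrt(925))/2 ≈ 30.7069, 0.2931.
So the eigenvalues of A^T A are ≈ 0.2931, 30.7069 (all ≥ 0, as they must be for A^T A). The largest is λ_max = (31 + sqrt(925))/2 ≈ 30.7069, hence ||A||_2 = sqrt(λ_max) = sqrt((31 + sqrt(925))/2) ≈ 5.5414.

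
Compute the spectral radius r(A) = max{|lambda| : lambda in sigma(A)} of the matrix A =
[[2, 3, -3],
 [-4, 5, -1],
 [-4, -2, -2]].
r(A) = sqrt(30) ≈ 5.4772

The eigenvalues of A are the roots of its characteristic polynomial. With M = A (coefficients from the trace, the sum of principal 2x2 minors, and det A):
  p(λ) = det(λ I - M) = λ^3 - 5λ^2 - 6λ + 120.
By the rational root theorem any rational root is an integer divisor of 120. Testing λ = -4: p(-4) = -64 - 80 + 24 + 120 = 0, so λ = -4 is a root. Dividing out (λ + 4) leaves p(λ) = (λ + 4)(λ^2 - 9λ + 30). For λ^2 - 9λ + 30 the discriminant is -39. It is negative, so the roots are the complex-conjugate pair λ = 9/2 ± (sqrt(39)/2) i ≈ 4.5 ± 3.1225i. For a conjugate pair the product of the roots equals the constant term, so |λ|^2 = 30 and |λ| = sqrt(30) ≈ 5.4772.
Thus the eigenvalues (to 4 decimals) are 4.5 ± 3.1225i (modulus 5.4772); -4 (modulus 4). The spectral radius is the largest modulus: r(A) = sqrt(30) ≈ 5.4772. (Cross-check: r(A) ≤ ||A||_2 ≈ 6.8636; equality holds whenever A is normal, though it can also hold for some non-normal A.)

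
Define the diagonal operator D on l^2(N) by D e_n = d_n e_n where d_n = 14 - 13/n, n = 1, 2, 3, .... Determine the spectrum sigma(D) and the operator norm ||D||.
sigma(D) = {14 - 13/n : n ≥ 1} ∪ {14}; ||D|| = 14

A bounded diagonal operator on l^2 with diagonal entries d_n has spectrum equal to the closure of {d_n : n ≥ 1}: every d_n is an eigenvalue (with eigenvector e_n), so {d_n} ⊂ sigma(D); the spectrum is closed, so its closure is too; and for lambda not in the closure, (D - lambda I) has bounded inverse (the diagonal entries 1/(d_n - lambda) are bounded). For our sequence d_n = 14 - 13/n, n = 1, 2, 3, ...:
  - {d_n} = {14 - 13/n : n ≥ 1}; the only limit point is 14
  - closure = {14 - 13/n : n ≥ 1} ∪ {14}
For the norm: a diagonal operator has ||D|| = sup_n |d_n|. Here d_n = 14 - 13/n increases monotonically from d_1 = 1 toward 14, with all terms in [1, 14); so sup_n |d_n| = 14 (the supremum is the limit, not attained). So ||D|| = 14.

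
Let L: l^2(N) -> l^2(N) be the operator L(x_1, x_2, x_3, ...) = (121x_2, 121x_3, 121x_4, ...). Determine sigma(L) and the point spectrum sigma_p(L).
sigma(L) = closed disk {z in C : |z| ≤ 121}; sigma_p(L) = open disk {z in C : |z| < 121}

Note L = 121·V where V is the unit left shift (V x)_k = x_{k+1}; so sigma(L) = 121·sigma(V) and ||L|| = 121||V||. ||L x||^2 = 14641sum_{k≥2} |x_k|^2 ≤ 14641||x||^2, with equality on {x : x_1 = 0}, so ||L|| = 121. For any lambda with |lambda| < 121, set r = lambda/121 (|r| < 1); the vector x = (1, r, r^2, ...) is in l^2 and satisfies L x = 121(r, r^2, ...) = lambda x, so lambda is an eigenvalue. On the boundary |lambda| = 121 the geometric series diverges, so no l^2 eigenvector exists, but these lambda lie in the approximate point spectrum. Hence sigma(L) is the closed disk of radius 121 and sigma_p(L) is the open disk.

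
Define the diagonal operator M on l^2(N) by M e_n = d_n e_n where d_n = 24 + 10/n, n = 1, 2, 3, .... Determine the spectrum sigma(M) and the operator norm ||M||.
sigma(M) = {24 + 10/n : n ≥ 1} ∪ {24}; ||M|| = 34

A bounded diagonal operator on l^2 with diagonal entries d_n has spectrum equal to the closure of {d_n : n ≥ 1}: every d_n is an eigenvalue (with eigenvector e_n), so {d_n} ⊂ sigma(M); the spectrum is closed, so its closure is too; and for lambda not in the closure, (M - lambda I) has bounded inverse (the diagonal entries 1/(d_n - lambda) are bounded). For our sequence d_n = 24 + 10/n, n = 1, 2, 3, ...:
  - {d_n} = {24 + 10/n : n ≥ 1}; the only limit point is 24
  - closure = {24 + 10/n : n ≥ 1} ∪ {24}
For the norm: a diagonal operator has ||M|| = sup_n |d_n|. Here d_n = 24 + 10/n is positive and decreasing, so sup_n |d_n| = d_1 = 24 + 10 = 34. So ||M|| = 34.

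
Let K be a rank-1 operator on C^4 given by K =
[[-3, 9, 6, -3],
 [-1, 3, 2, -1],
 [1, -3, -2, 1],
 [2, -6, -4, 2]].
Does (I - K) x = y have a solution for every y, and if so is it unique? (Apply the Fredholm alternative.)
(I - K) is invertible (det(I - K) = 1 ≠ 0), so for every y in C^4 the equation (I - K) x = y has a unique solution.

K has rank 1, so it is an outer product K = u v^T: every row of K is a multiple of one row vector. Reading off the entries, u = (-3, -1, 1, 2) and v = (1, -3, -2, 1) (row i of K equals u_i·v^T). A rank-one matrix u v^T satisfies K u = u (v·u) and kills the (3)-dimensional subspace v^⊥, so its characteristic polynomial is lambda^3 (lambda - v·u) with v·u = tr K = 0. Hence the eigenvalues of I - K are 1 (multiplicity 3) and 1 - (0) = 1, so det(I - K) = 1. (Direct check: I - K =
[[4, -9, -6, 3],
 [1, -2, -2, 1],
 [-1, 3, 3, -1],
 [-2, 6, 4, -1]]
has determinant 1.) The finite-dimensional Fredholm alternative says: either (I - K) is invertible, or ker(I - K) ≠ {0} and then range(I - K) = ker((I - K)^*)^⊥, with dim ker(I - K) = dim ker((I - K)^*). Since det(I - K) ≠ 0, 1 is not an eigenvalue of K and ker(I - K) = {0}, so we are in the first case: for every y there is a unique x = (I - K)^(-1) y. Explicitly, by the Sherman–Morrison formula, (I - u v^T)^(-1) = I + u v^T/(1 - v·u), i.e. (I - K)^(-1) = I + K.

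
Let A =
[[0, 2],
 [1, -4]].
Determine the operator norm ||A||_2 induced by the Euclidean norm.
||A||_2 = sqrt((21 + sqrt(425))/2) ≈ 4.5616 (= sqrt(largest eigenvalue of A^T A))

||A||_2 = sigma_max(A) = sqrt(lambda_max(A^T A)). Form the symmetric matrix M = A^T A =
[[1, -4],
 [-4, 20]].
Its characteristic polynomial (trace, determinant of M give the coefficients) is
  p(λ) = det(λ I - M) = λ^2 - 21λ + 4.
For λ^2 - 21λ + 4 the discriminant is 425. It is nonnegative but not a perfect square, so the roots are real and irrational: λ = (21 ± sqrt(425))/2 ≈ 20.8078, 0.1922.
So the eigenvalues of A^T A are ≈ 0.1922, 20.8078 (all ≥ 0, as they must be for A^T A). The largest is λ_max = (21 + sqrt(425))/2 ≈ 20.8078, hence ||A||_2 = sqrt(λ_max) = sqrt((21 + sqrt(425))/2) ≈ 4.5616.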